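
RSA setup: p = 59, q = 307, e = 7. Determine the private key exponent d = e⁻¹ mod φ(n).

5071

φ(n) = (p−1)(q−1) = 58·306 = 17748.
Need d with 7·d ≡ 1 (mod 17748). Apply the extended Euclidean algorithm:
17748 = 2535×7 + 3
7 = 2×3 + 1
3 = 3×1 + 0
Back-substitute:
1 = 7 − 2·3
1 = −2·17748 + 5071·7
So 7·5071 ≡ 1 (mod 17748), hence d = 5071.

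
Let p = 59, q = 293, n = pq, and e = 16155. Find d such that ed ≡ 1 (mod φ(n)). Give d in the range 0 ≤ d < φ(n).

φ(n) = (p−1)(q−1) = 58·292 = 16936.
Need d with 16155·d ≡ 1 (mod 16936). Apply the extended Euclidean algorithm:
16936 = 1×16155 + 781
16155 = 20×781 + 535
781 = 1×535 + 246
535 = 2×246 + 43
246 = 5×43 + 31
43 = 1×31 + 12
31 = 2×12 + 7
12 = 1×7 + 5
7 = 1×5 + 2
5 = 2×2 + 1
2 = 2×1 + 0
Back-substitute:
1 = 5 − 2·2
1 = −2·7 + 3·5
1 = 3·12 − 5·7
1 = −5·31 + 13·12
1 = 13·43 − 18·31
1 = −18·246 + 103·43
1 = 103·535 − 224·246
1 = −224·781 + 327·535
1 = 327·16155 − 6764·781
1 = −6764·16936 + 7091·16155
So 16155·7091 ≡ 1 (mod 16936), hence d = 7091.

7091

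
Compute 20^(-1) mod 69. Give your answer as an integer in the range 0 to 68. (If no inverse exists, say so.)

38

gcd(69, 20) by repeated division:
69 = 3×20 + 9
20 = 2×9 + 2
9 = 4×2 + 1
2 = 2×1 + 0
gcd = 1, so the inverse exists. Back-substitute:
1 = 9 − 4·2
1 = −4·20 + 9·9
1 = 9·69 − 31·20
Hence 20⁻¹ ≡ -31 ≡ 38 (mod 69).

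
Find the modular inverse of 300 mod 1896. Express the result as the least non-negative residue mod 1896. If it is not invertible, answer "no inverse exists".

no inverse exists

Compute gcd(300, 1896):
1896 = 6×300 + 96
300 = 3×96 + 12
96 = 8×12 + 0
Since gcd = 12 > 1, 300 is not a unit mod 1896.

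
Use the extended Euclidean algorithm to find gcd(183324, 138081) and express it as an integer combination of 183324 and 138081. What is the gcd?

3

Repeated division:
183324 = 1×138081 + 45243
138081 = 3×45243 + 2352
45243 = 19×2352 + 555
2352 = 4×555 + 132
555 = 4×132 + 27
132 = 4×27 + 24
27 = 1×24 + 3
24 = 8×3 + 0
gcd(183324, 138081) = 3.
Working backward:
3 = 27 − 24
3 = −132 + 5·27
3 = 5·555 − 21·132
3 = −21·2352 + 89·555
3 = 89·45243 − 1712·2352
3 = −1712·138081 + 5225·45243
3 = 5225·183324 − 6937·138081
So 3 = (5225)·183324 + (-6937)·138081.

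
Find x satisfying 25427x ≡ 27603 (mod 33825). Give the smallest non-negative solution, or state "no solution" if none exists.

First find gcd(25427, 33825):
33825 = 1·25427 + 8398
25427 = 3·8398 + 233
8398 = 36·233 + 10
233 = 23·10 + 3
10 = 3·3 + 1
3 = 3·1 + 0
gcd = 1, so a unique solution mod 33825 exists.
Back-substitute for the Bézout coefficients:
1 = 10 − 3·3
1 = −3·233 + 70·10
1 = 70·8398 − 2523·233
1 = −2523·25427 + 7639·8398
1 = 7639·33825 − 10162·25427
So 25427·(-10162) ≡ 1 (mod 33825), giving 25427⁻¹ ≡ 23663.
x ≡ 25427⁻¹·27603 ≡ 23663·27603 ≡ 9039 (mod 33825).

9039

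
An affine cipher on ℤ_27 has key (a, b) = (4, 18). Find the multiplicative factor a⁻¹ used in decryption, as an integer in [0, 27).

Apply the Euclidean algorithm to 27 and 4:
27 = 6×4 + 3
4 = 1×3 + 1
3 = 3×1 + 0
The gcd is 1. Working backward:
1 = 4 − 3
1 = −27 + 7·4
So 4·7 ≡ 1 (mod 27).

7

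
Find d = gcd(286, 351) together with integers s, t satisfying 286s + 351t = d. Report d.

13

Euclidean algorithm:
351 = 1·286 + 65
286 = 4·65 + 26
65 = 2·26 + 13
26 = 2·13 + 0
gcd(286, 351) = 13.
Working backward:
13 = 65 − 2·26
13 = −2·286 + 9·65
13 = 9·351 − 11·286
So 13 = (9)·351 + (-11)·286.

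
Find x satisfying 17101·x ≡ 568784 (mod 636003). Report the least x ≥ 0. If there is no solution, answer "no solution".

564518

First find gcd(17101, 636003):
636003 = 37×17101 + 3266
17101 = 5×3266 + 771
3266 = 4×771 + 182
771 = 4×182 + 43
182 = 4×43 + 10
43 = 4×10 + 3
10 = 3×3 + 1
3 = 3×1 + 0
gcd = 1, so a unique solution mod 636003 exists.
Back-substitute for the Bézout coefficients:
1 = 10 − 3·3
1 = −3·43 + 13·10
1 = 13·182 − 55·43
1 = −55·771 + 233·182
1 = 233·3266 − 987·771
1 = −987·17101 + 5168·3266
1 = 5168·636003 − 192203·17101
So 17101·(-192203) ≡ 1 (mod 636003), giving 17101⁻¹ ≡ 443800.
x ≡ 17101⁻¹·568784 ≡ 443800·568784 ≡ 564518 (mod 636003).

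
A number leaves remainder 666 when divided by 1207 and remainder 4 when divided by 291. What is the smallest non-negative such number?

Write x = 666 + 1207·k. Then 1207·k ≡ 4 − 666 ≡ 211 (mod 291).
Need 1207⁻¹ mod 291. Extended Euclid on (291, 43):
291 = 6·43 + 33
43 = 1·33 + 10
33 = 3·10 + 3
10 = 3·3 + 1
3 = 3·1 + 0
Back-substitute:
1 = 10 − 3·3
1 = −3·33 + 10·10
1 = 10·43 − 13·33
1 = −13·291 + 88·43
1207⁻¹ ≡ 88 (mod 291), so k ≡ 88·211 ≡ 235 (mod 291).
x = 666 + 1207·235 = 284311.

284311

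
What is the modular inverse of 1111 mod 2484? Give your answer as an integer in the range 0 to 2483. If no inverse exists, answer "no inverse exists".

Run Euclid on (2484, 1111):
2484 = 2×1111 + 262
1111 = 4×262 + 63
262 = 4×63 + 10
63 = 6×10 + 3
10 = 3×3 + 1
3 = 3×1 + 0
gcd = 1, so the inverse exists. Back-substitute:
1 = 10 − 3·3
1 = −3·63 + 19·10
1 = 19·262 − 79·63
1 = −79·1111 + 335·262
1 = 335·2484 − 749·1111
Thus 1111·(-749) ≡ 1 (mod 2484); reducing, -749 mod 2484 = 1735.

1735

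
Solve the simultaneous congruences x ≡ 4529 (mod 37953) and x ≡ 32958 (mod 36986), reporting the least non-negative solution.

Write x = 4529 + 37953·k. Then 37953·k ≡ 32958 − 4529 ≡ 28429 (mod 36986).
Need 37953⁻¹ mod 36986. Extended Euclid on (36986, 967):
36986 = 38*967 + 240
967 = 4*240 + 7
240 = 34*7 + 2
7 = 3*2 + 1
2 = 2*1 + 0
Back-substitute:
1 = 7 − 3·2
1 = −3·240 + 103·7
1 = 103·967 − 415·240
1 = −415·36986 + 15873·967
37953⁻¹ ≡ 15873 (mod 36986), so k ≡ 15873·28429 ≡ 24317 (mod 36986).
x = 4529 + 37953·24317 = 922907630.

922907630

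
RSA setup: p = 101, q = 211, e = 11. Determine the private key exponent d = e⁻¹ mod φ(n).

φ(n) = (p−1)(q−1) = 100·210 = 21000.
Need d with 11·d ≡ 1 (mod 21000). Apply the extended Euclidean algorithm:
21000 = 1909*11 + 1
11 = 11*1 + 0
Back-substitute:
1 = 21000 − 1909·11
So 11·(-1909) ≡ 1 (mod 21000), hence d ≡ -1909 ≡ 19091 (mod 21000).

19091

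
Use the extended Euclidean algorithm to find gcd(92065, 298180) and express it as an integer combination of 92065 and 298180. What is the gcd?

5

Repeated division:
298180 = 3·92065 + 21985
92065 = 4·21985 + 4125
21985 = 5·4125 + 1360
4125 = 3·1360 + 45
1360 = 30·45 + 10
45 = 4·10 + 5
10 = 2·5 + 0
gcd(92065, 298180) = 5.
Express as a combination:
5 = 45 − 4·10
5 = −4·1360 + 121·45
5 = 121·4125 − 367·1360
5 = −367·21985 + 1956·4125
5 = 1956·92065 − 8191·21985
5 = −8191·298180 + 26529·92065
So 5 = (-8191)·298180 + (26529)·92065.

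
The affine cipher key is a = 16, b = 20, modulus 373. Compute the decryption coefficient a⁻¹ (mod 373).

Run Euclid on (373, 16):
373 = 23×16 + 5
16 = 3×5 + 1
5 = 5×1 + 0
The gcd is 1. Working backward:
1 = 16 − 3·5
1 = −3·373 + 70·16
So 16·70 ≡ 1 (mod 373).

70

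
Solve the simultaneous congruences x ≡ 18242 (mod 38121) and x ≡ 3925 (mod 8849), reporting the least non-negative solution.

174116849

Write x = 18242 + 38121·k. Then 38121·k ≡ 3925 − 18242 ≡ 3381 (mod 8849).
Need 38121⁻¹ mod 8849. Extended Euclid on (8849, 2725):
8849 = 3*2725 + 674
2725 = 4*674 + 29
674 = 23*29 + 7
29 = 4*7 + 1
7 = 7*1 + 0
Back-substitute:
1 = 29 − 4·7
1 = −4·674 + 93·29
1 = 93·2725 − 376·674
1 = −376·8849 + 1221·2725
38121⁻¹ ≡ 1221 (mod 8849), so k ≡ 1221·3381 ≡ 4567 (mod 8849).
x = 18242 + 38121·4567 = 174116849.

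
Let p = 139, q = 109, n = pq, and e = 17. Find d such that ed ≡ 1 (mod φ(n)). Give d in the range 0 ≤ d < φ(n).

6137

φ(n) = (p−1)(q−1) = 138·108 = 14904.
Need d with 17·d ≡ 1 (mod 14904). Apply the extended Euclidean algorithm:
14904 = 876·17 + 12
17 = 1·12 + 5
12 = 2·5 + 2
5 = 2·2 + 1
2 = 2·1 + 0
Back-substitute:
1 = 5 − 2·2
1 = −2·12 + 5·5
1 = 5·17 − 7·12
1 = −7·14904 + 6137·17
So 17·6137 ≡ 1 (mod 14904), hence d = 6137.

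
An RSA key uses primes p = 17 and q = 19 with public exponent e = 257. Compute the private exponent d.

65

φ(n) = (p−1)(q−1) = 16·18 = 288.
Need d with 257·d ≡ 1 (mod 288). Apply the extended Euclidean algorithm:
288 = 1·257 + 31
257 = 8·31 + 9
31 = 3·9 + 4
9 = 2·4 + 1
4 = 4·1 + 0
Back-substitute:
1 = 9 − 2·4
1 = −2·31 + 7·9
1 = 7·257 − 58·31
1 = −58·288 + 65·257
So 257·65 ≡ 1 (mod 288), hence d = 65.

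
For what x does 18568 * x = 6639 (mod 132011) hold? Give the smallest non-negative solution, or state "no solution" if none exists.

gcd(18568, 132011):
132011 = 7·18568 + 2035
18568 = 9·2035 + 253
2035 = 8·253 + 11
253 = 23·11 + 0
gcd = 11, but 11 ∤ 6639, so the congruence has no solution.

no solution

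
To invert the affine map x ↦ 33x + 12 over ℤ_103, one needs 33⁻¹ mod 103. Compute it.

Apply the Euclidean algorithm to 103 and 33:
103 = 3·33 + 4
33 = 8·4 + 1
4 = 4·1 + 0
gcd = 1, so the inverse exists. Back-substitute:
1 = 33 − 8·4
1 = −8·103 + 25·33
So 33·25 ≡ 1 (mod 103).

25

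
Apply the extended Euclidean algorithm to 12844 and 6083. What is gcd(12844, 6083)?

1

Repeated division:
12844 = 2·6083 + 678
6083 = 8·678 + 659
678 = 1·659 + 19
659 = 34·19 + 13
19 = 1·13 + 6
13 = 2·6 + 1
6 = 6·1 + 0
gcd(12844, 6083) = 1.
Working backward:
1 = 13 − 2·6
1 = −2·19 + 3·13
1 = 3·659 − 104·19
1 = −104·678 + 107·659
1 = 107·6083 − 960·678
1 = −960·12844 + 2027·6083
So 1 = (-960)·12844 + (2027)·6083.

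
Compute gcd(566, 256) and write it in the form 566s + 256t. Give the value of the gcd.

2

Euclidean algorithm:
566 = 2·256 + 54
256 = 4·54 + 40
54 = 1·40 + 14
40 = 2·14 + 12
14 = 1·12 + 2
12 = 6·2 + 0
gcd(566, 256) = 2.
Back-substituting:
2 = 14 − 12
2 = −40 + 3·14
2 = 3·54 − 4·40
2 = −4·256 + 19·54
2 = 19·566 − 42·256
So 2 = (19)·566 + (-42)·256.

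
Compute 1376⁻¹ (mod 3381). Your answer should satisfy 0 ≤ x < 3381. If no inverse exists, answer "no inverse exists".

Run Euclid on (3381, 1376):
3381 = 2×1376 + 629
1376 = 2×629 + 118
629 = 5×118 + 39
118 = 3×39 + 1
39 = 39×1 + 0
The gcd is 1. Working backward:
1 = 118 − 3·39
1 = −3·629 + 16·118
1 = 16·1376 − 35·629
1 = −35·3381 + 86·1376
So 1376·86 ≡ 1 (mod 3381).

86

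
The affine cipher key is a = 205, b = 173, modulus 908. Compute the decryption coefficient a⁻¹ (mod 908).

gcd(908, 205) by repeated division:
908 = 4·205 + 88
205 = 2·88 + 29
88 = 3·29 + 1
29 = 29·1 + 0
Since gcd(205, 908) = 1, back-substitute to write 1 as a combination:
1 = 88 − 3·29
1 = −3·205 + 7·88
1 = 7·908 − 31·205
Hence 205⁻¹ ≡ -31 ≡ 877 (mod 908).

877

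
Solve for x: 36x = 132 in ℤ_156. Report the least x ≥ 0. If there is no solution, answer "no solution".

8

First find gcd(36, 156):
156 = 4×36 + 12
36 = 3×12 + 0
gcd = 12 and 12 | 132, so solutions exist. Divide through by 12: 3x ≡ 11 (mod 13).
Now find 3⁻¹ mod 13:
13 = 4*3 + 1
3 = 3*1 + 0
Back-substitute:
1 = 13 − 4·3
So 3·(-4) ≡ 1 (mod 13), i.e. 3⁻¹ ≡ 9.
Then x ≡ 9·11 ≡ 8 (mod 13); the smallest non-negative solution is x = 8.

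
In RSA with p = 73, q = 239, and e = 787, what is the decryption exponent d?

φ(n) = (p−1)(q−1) = 72·238 = 17136.
Need d with 787·d ≡ 1 (mod 17136). Apply the extended Euclidean algorithm:
17136 = 21×787 + 609
787 = 1×609 + 178
609 = 3×178 + 75
178 = 2×75 + 28
75 = 2×28 + 19
28 = 1×19 + 9
19 = 2×9 + 1
9 = 9×1 + 0
Back-substitute:
1 = 19 − 2·9
1 = −2·28 + 3·19
1 = 3·75 − 8·28
1 = −8·178 + 19·75
1 = 19·609 − 65·178
1 = −65·787 + 84·609
1 = 84·17136 − 1829·787
So 787·(-1829) ≡ 1 (mod 17136), hence d ≡ -1829 ≡ 15307 (mod 17136).

15307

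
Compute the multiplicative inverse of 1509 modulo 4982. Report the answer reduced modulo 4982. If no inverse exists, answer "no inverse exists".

Run Euclid on (4982, 1509):
4982 = 3×1509 + 455
1509 = 3×455 + 144
455 = 3×144 + 23
144 = 6×23 + 6
23 = 3×6 + 5
6 = 1×5 + 1
5 = 5×1 + 0
gcd = 1, so the inverse exists. Back-substitute:
1 = 6 − 5
1 = −23 + 4·6
1 = 4·144 − 25·23
1 = −25·455 + 79·144
1 = 79·1509 − 262·455
1 = −262·4982 + 865·1509
So 1509·865 ≡ 1 (mod 4982).

865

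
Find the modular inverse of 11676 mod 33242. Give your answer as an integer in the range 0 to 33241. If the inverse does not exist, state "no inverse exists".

Compute gcd(11676, 33242):
33242 = 2*11676 + 9890
11676 = 1*9890 + 1786
9890 = 5*1786 + 960
1786 = 1*960 + 826
960 = 1*826 + 134
826 = 6*134 + 22
134 = 6*22 + 2
22 = 11*2 + 0
The gcd is 2, not 1, hence no inverse exists.

no inverse exists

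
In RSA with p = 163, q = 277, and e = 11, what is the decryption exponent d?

φ(n) = (p−1)(q−1) = 162·276 = 44712.
Need d with 11·d ≡ 1 (mod 44712). Apply the extended Euclidean algorithm:
44712 = 4064*11 + 8
11 = 1*8 + 3
8 = 2*3 + 2
3 = 1*2 + 1
2 = 2*1 + 0
Back-substitute:
1 = 3 − 2
1 = −8 + 3·3
1 = 3·11 − 4·8
1 = −4·44712 + 16259·11
So 11·16259 ≡ 1 (mod 44712), hence d = 16259.

16259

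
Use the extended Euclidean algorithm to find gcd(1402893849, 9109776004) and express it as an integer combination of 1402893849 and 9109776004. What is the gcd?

Euclidean algorithm:
9109776004 = 6×1402893849 + 692412910
1402893849 = 2×692412910 + 18068029
692412910 = 38×18068029 + 5827808
18068029 = 3×5827808 + 584605
5827808 = 9×584605 + 566363
584605 = 1×566363 + 18242
566363 = 31×18242 + 861
18242 = 21×861 + 161
861 = 5×161 + 56
161 = 2×56 + 49
56 = 1×49 + 7
49 = 7×7 + 0
gcd(1402893849, 9109776004) = 7.
Working backward:
7 = 56 − 49
7 = −161 + 3·56
7 = 3·861 − 16·161
7 = −16·18242 + 339·861
7 = 339·566363 − 10525·18242
7 = −10525·584605 + 10864·566363
7 = 10864·5827808 − 108301·584605
7 = −108301·18068029 + 335767·5827808
7 = 335767·692412910 − 12867447·18068029
7 = −12867447·1402893849 + 26070661·692412910
7 = 26070661·9109776004 − 169291413·1402893849
So 7 = (26070661)·9109776004 + (-169291413)·1402893849.

7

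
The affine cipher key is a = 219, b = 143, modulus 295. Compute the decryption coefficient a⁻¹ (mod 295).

229

Run Euclid on (295, 219):
295 = 1×219 + 76
219 = 2×76 + 67
76 = 1×67 + 9
67 = 7×9 + 4
9 = 2×4 + 1
4 = 4×1 + 0
gcd = 1, so the inverse exists. Back-substitute:
1 = 9 − 2·4
1 = −2·67 + 15·9
1 = 15·76 − 17·67
1 = −17·219 + 49·76
1 = 49·295 − 66·219
So 219·(-66) ≡ 1 (mod 295), and -66 ≡ 229 (mod 295).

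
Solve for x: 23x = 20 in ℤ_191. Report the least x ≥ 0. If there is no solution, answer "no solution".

First find gcd(23, 191):
191 = 8*23 + 7
23 = 3*7 + 2
7 = 3*2 + 1
2 = 2*1 + 0
gcd = 1, so a unique solution mod 191 exists.
Back-substitute for the Bézout coefficients:
1 = 7 − 3·2
1 = −3·23 + 10·7
1 = 10·191 − 83·23
So 23·(-83) ≡ 1 (mod 191), giving 23⁻¹ ≡ 108.
x ≡ 23⁻¹·20 ≡ 108·20 ≡ 59 (mod 191).

59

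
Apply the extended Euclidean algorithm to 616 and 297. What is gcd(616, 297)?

Apply Euclid's algorithm to 616 and 297:
616 = 2·297 + 22
297 = 13·22 + 11
22 = 2·11 + 0
gcd(616, 297) = 11.
Working backward:
11 = 297 − 13·22
11 = −13·616 + 27·297
So 11 = (-13)·616 + (27)·297.

11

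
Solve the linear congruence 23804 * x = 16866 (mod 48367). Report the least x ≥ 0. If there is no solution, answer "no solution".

gcd(23804, 48367):
48367 = 2·23804 + 759
23804 = 31·759 + 275
759 = 2·275 + 209
275 = 1·209 + 66
209 = 3·66 + 11
66 = 6·11 + 0
gcd = 11, but 11 ∤ 16866, so the congruence has no solution.

no solution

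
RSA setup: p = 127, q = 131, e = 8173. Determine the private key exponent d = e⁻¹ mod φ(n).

φ(n) = (p−1)(q−1) = 126·130 = 16380.
Need d with 8173·d ≡ 1 (mod 16380). Apply the extended Euclidean algorithm:
16380 = 2*8173 + 34
8173 = 240*34 + 13
34 = 2*13 + 8
13 = 1*8 + 5
8 = 1*5 + 3
5 = 1*3 + 2
3 = 1*2 + 1
2 = 2*1 + 0
Back-substitute:
1 = 3 − 2
1 = −5 + 2·3
1 = 2·8 − 3·5
1 = −3·13 + 5·8
1 = 5·34 − 13·13
1 = −13·8173 + 3125·34
1 = 3125·16380 − 6263·8173
So 8173·(-6263) ≡ 1 (mod 16380), hence d ≡ -6263 ≡ 10117 (mod 16380).

10117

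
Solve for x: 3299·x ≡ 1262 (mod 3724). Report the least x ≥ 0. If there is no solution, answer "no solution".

First find gcd(3299, 3724):
3724 = 1·3299 + 425
3299 = 7·425 + 324
425 = 1·324 + 101
324 = 3·101 + 21
101 = 4·21 + 17
21 = 1·17 + 4
17 = 4·4 + 1
4 = 4·1 + 0
gcd = 1, so a unique solution mod 3724 exists.
Back-substitute for the Bézout coefficients:
1 = 17 − 4·4
1 = −4·21 + 5·17
1 = 5·101 − 24·21
1 = −24·324 + 77·101
1 = 77·425 − 101·324
1 = −101·3299 + 784·425
1 = 784·3724 − 885·3299
So 3299·(-885) ≡ 1 (mod 3724), giving 3299⁻¹ ≡ 2839.
x ≡ 3299⁻¹·1262 ≡ 2839·1262 ≡ 330 (mod 3724).

330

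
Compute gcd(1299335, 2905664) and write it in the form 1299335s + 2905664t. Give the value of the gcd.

Euclidean algorithm:
2905664 = 2*1299335 + 306994
1299335 = 4*306994 + 71359
306994 = 4*71359 + 21558
71359 = 3*21558 + 6685
21558 = 3*6685 + 1503
6685 = 4*1503 + 673
1503 = 2*673 + 157
673 = 4*157 + 45
157 = 3*45 + 22
45 = 2*22 + 1
22 = 22*1 + 0
gcd(1299335, 2905664) = 1.
Express as a combination:
1 = 45 − 2·22
1 = −2·157 + 7·45
1 = 7·673 − 30·157
1 = −30·1503 + 67·673
1 = 67·6685 − 298·1503
1 = −298·21558 + 961·6685
1 = 961·71359 − 3181·21558
1 = −3181·306994 + 13685·71359
1 = 13685·1299335 − 57921·306994
1 = −57921·2905664 + 129527·1299335
So 1 = (-57921)·2905664 + (129527)·1299335.

1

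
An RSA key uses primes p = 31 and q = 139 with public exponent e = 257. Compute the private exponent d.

φ(n) = (p−1)(q−1) = 30·138 = 4140.
Need d with 257·d ≡ 1 (mod 4140). Apply the extended Euclidean algorithm:
4140 = 16*257 + 28
257 = 9*28 + 5
28 = 5*5 + 3
5 = 1*3 + 2
3 = 1*2 + 1
2 = 2*1 + 0
Back-substitute:
1 = 3 − 2
1 = −5 + 2·3
1 = 2·28 − 11·5
1 = −11·257 + 101·28
1 = 101·4140 − 1627·257
So 257·(-1627) ≡ 1 (mod 4140), hence d ≡ -1627 ≡ 2513 (mod 4140).

2513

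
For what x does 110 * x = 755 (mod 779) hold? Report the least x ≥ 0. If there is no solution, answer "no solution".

538

First find gcd(110, 779):
779 = 7·110 + 9
110 = 12·9 + 2
9 = 4·2 + 1
2 = 2·1 + 0
gcd = 1, so a unique solution mod 779 exists.
Back-substitute for the Bézout coefficients:
1 = 9 − 4·2
1 = −4·110 + 49·9
1 = 49·779 − 347·110
So 110·(-347) ≡ 1 (mod 779), giving 110⁻¹ ≡ 432.
x ≡ 110⁻¹·755 ≡ 432·755 ≡ 538 (mod 779).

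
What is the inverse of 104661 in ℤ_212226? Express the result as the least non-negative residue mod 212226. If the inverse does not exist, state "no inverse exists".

no inverse exists

Compute gcd(104661, 212226):
212226 = 2×104661 + 2904
104661 = 36×2904 + 117
2904 = 24×117 + 96
117 = 1×96 + 21
96 = 4×21 + 12
21 = 1×12 + 9
12 = 1×9 + 3
9 = 3×3 + 0
Since gcd = 3 > 1, 104661 is not a unit mod 212226.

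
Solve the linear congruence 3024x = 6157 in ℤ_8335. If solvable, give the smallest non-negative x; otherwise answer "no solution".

First find gcd(3024, 8335):
8335 = 2*3024 + 2287
3024 = 1*2287 + 737
2287 = 3*737 + 76
737 = 9*76 + 53
76 = 1*53 + 23
53 = 2*23 + 7
23 = 3*7 + 2
7 = 3*2 + 1
2 = 2*1 + 0
gcd = 1, so a unique solution mod 8335 exists.
Back-substitute for the Bézout coefficients:
1 = 7 − 3·2
1 = −3·23 + 10·7
1 = 10·53 − 23·23
1 = −23·76 + 33·53
1 = 33·737 − 320·76
1 = −320·2287 + 993·737
1 = 993·3024 − 1313·2287
1 = −1313·8335 + 3619·3024
So 3024·(3619) ≡ 1 (mod 8335), giving 3024⁻¹ ≡ 3619.
x ≡ 3024⁻¹·6157 ≡ 3619·6157 ≡ 2728 (mod 8335).

2728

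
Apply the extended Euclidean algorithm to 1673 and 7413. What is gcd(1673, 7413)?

7

Repeated division:
7413 = 4×1673 + 721
1673 = 2×721 + 231
721 = 3×231 + 28
231 = 8×28 + 7
28 = 4×7 + 0
gcd(1673, 7413) = 7.
Express as a combination:
7 = 231 − 8·28
7 = −8·721 + 25·231
7 = 25·1673 − 58·721
7 = −58·7413 + 257·1673
So 7 = (-58)·7413 + (257)·1673.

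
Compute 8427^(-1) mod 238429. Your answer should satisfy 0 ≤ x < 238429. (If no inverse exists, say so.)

gcd(238429, 8427) by repeated division:
238429 = 28*8427 + 2473
8427 = 3*2473 + 1008
2473 = 2*1008 + 457
1008 = 2*457 + 94
457 = 4*94 + 81
94 = 1*81 + 13
81 = 6*13 + 3
13 = 4*3 + 1
3 = 3*1 + 0
Since gcd(8427, 238429) = 1, back-substitute to write 1 as a combination:
1 = 13 − 4·3
1 = −4·81 + 25·13
1 = 25·94 − 29·81
1 = −29·457 + 141·94
1 = 141·1008 − 311·457
1 = −311·2473 + 763·1008
1 = 763·8427 − 2600·2473
1 = −2600·238429 + 73563·8427
So 8427·73563 ≡ 1 (mod 238429).

73563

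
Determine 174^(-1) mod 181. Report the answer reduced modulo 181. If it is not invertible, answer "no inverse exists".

gcd(181, 174) by repeated division:
181 = 1×174 + 7
174 = 24×7 + 6
7 = 1×6 + 1
6 = 6×1 + 0
The gcd is 1. Working backward:
1 = 7 − 6
1 = −174 + 25·7
1 = 25·181 − 26·174
Thus 174·(-26) ≡ 1 (mod 181); reducing, -26 mod 181 = 155.

155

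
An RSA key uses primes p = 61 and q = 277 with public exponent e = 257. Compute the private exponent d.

φ(n) = (p−1)(q−1) = 60·276 = 16560.
Need d with 257·d ≡ 1 (mod 16560). Apply the extended Euclidean algorithm:
16560 = 64*257 + 112
257 = 2*112 + 33
112 = 3*33 + 13
33 = 2*13 + 7
13 = 1*7 + 6
7 = 1*6 + 1
6 = 6*1 + 0
Back-substitute:
1 = 7 − 6
1 = −13 + 2·7
1 = 2·33 − 5·13
1 = −5·112 + 17·33
1 = 17·257 − 39·112
1 = −39·16560 + 2513·257
So 257·2513 ≡ 1 (mod 16560), hence d = 2513.

2513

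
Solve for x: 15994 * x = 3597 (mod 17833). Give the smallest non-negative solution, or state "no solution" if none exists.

14951

First find gcd(15994, 17833):
17833 = 1·15994 + 1839
15994 = 8·1839 + 1282
1839 = 1·1282 + 557
1282 = 2·557 + 168
557 = 3·168 + 53
168 = 3·53 + 9
53 = 5·9 + 8
9 = 1·8 + 1
8 = 8·1 + 0
gcd = 1, so a unique solution mod 17833 exists.
Back-substitute for the Bézout coefficients:
1 = 9 − 8
1 = −53 + 6·9
1 = 6·168 − 19·53
1 = −19·557 + 63·168
1 = 63·1282 − 145·557
1 = −145·1839 + 208·1282
1 = 208·15994 − 1809·1839
1 = −1809·17833 + 2017·15994
So 15994·(2017) ≡ 1 (mod 17833), giving 15994⁻¹ ≡ 2017.
x ≡ 15994⁻¹·3597 ≡ 2017·3597 ≡ 14951 (mod 17833).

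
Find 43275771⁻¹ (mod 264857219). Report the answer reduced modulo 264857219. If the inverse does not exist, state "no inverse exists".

no inverse exists

Euclidean algorithm on 264857219, 43275771:
264857219 = 6×43275771 + 5202593
43275771 = 8×5202593 + 1655027
5202593 = 3×1655027 + 237512
1655027 = 6×237512 + 229955
237512 = 1×229955 + 7557
229955 = 30×7557 + 3245
7557 = 2×3245 + 1067
3245 = 3×1067 + 44
1067 = 24×44 + 11
44 = 4×11 + 0
The gcd is 11, not 1, hence no inverse exists.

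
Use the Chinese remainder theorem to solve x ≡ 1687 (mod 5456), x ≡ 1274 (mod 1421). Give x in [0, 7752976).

6914439

Write x = 1687 + 5456·k. Then 5456·k ≡ 1274 − 1687 ≡ 1008 (mod 1421).
Need 5456⁻¹ mod 1421. Extended Euclid on (1421, 1193):
1421 = 1·1193 + 228
1193 = 5·228 + 53
228 = 4·53 + 16
53 = 3·16 + 5
16 = 3·5 + 1
5 = 5·1 + 0
Back-substitute:
1 = 16 − 3·5
1 = −3·53 + 10·16
1 = 10·228 − 43·53
1 = −43·1193 + 225·228
1 = 225·1421 − 268·1193
5456⁻¹ ≡ 1153 (mod 1421), so k ≡ 1153·1008 ≡ 1267 (mod 1421).
x = 1687 + 5456·1267 = 6914439.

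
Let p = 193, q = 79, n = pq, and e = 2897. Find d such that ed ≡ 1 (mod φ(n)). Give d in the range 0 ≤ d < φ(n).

305

φ(n) = (p−1)(q−1) = 192·78 = 14976.
Need d with 2897·d ≡ 1 (mod 14976). Apply the extended Euclidean algorithm:
14976 = 5×2897 + 491
2897 = 5×491 + 442
491 = 1×442 + 49
442 = 9×49 + 1
49 = 49×1 + 0
Back-substitute:
1 = 442 − 9·49
1 = −9·491 + 10·442
1 = 10·2897 − 59·491
1 = −59·14976 + 305·2897
So 2897·305 ≡ 1 (mod 14976), hence d = 305.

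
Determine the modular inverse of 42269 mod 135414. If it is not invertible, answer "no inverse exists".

Extended Euclidean algorithm:
135414 = 3·42269 + 8607
42269 = 4·8607 + 7841
8607 = 1·7841 + 766
7841 = 10·766 + 181
766 = 4·181 + 42
181 = 4·42 + 13
42 = 3·13 + 3
13 = 4·3 + 1
3 = 3·1 + 0
Since gcd(42269, 135414) = 1, back-substitute to write 1 as a combination:
1 = 13 − 4·3
1 = −4·42 + 13·13
1 = 13·181 − 56·42
1 = −56·766 + 237·181
1 = 237·7841 − 2426·766
1 = −2426·8607 + 2663·7841
1 = 2663·42269 − 13078·8607
1 = −13078·135414 + 41897·42269
So 42269·41897 ≡ 1 (mod 135414).

41897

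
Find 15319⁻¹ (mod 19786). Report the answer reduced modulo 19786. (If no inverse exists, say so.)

Run Euclid on (19786, 15319):
19786 = 1×15319 + 4467
15319 = 3×4467 + 1918
4467 = 2×1918 + 631
1918 = 3×631 + 25
631 = 25×25 + 6
25 = 4×6 + 1
6 = 6×1 + 0
gcd = 1, so the inverse exists. Back-substitute:
1 = 25 − 4·6
1 = −4·631 + 101·25
1 = 101·1918 − 307·631
1 = −307·4467 + 715·1918
1 = 715·15319 − 2452·4467
1 = −2452·19786 + 3167·15319
So 15319·3167 ≡ 1 (mod 19786).

3167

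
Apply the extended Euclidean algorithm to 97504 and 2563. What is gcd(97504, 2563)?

11

Apply Euclid's algorithm to 97504 and 2563:
97504 = 38·2563 + 110
2563 = 23·110 + 33
110 = 3·33 + 11
33 = 3·11 + 0
gcd(97504, 2563) = 11.
Express as a combination:
11 = 110 − 3·33
11 = −3·2563 + 70·110
11 = 70·97504 − 2663·2563
So 11 = (70)·97504 + (-2663)·2563.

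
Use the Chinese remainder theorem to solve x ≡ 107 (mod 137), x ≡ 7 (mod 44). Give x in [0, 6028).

3395

Write x = 107 + 137·k. Then 137·k ≡ 7 − 107 ≡ 32 (mod 44).
Need 137⁻¹ mod 44. Extended Euclid on (44, 5):
44 = 8·5 + 4
5 = 1·4 + 1
4 = 4·1 + 0
Back-substitute:
1 = 5 − 4
1 = −44 + 9·5
137⁻¹ ≡ 9 (mod 44), so k ≡ 9·32 ≡ 24 (mod 44).
x = 107 + 137·24 = 3395.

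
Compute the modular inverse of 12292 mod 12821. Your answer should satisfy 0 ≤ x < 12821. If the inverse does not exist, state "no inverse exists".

Run Euclid on (12821, 12292):
12821 = 1*12292 + 529
12292 = 23*529 + 125
529 = 4*125 + 29
125 = 4*29 + 9
29 = 3*9 + 2
9 = 4*2 + 1
2 = 2*1 + 0
gcd = 1, so the inverse exists. Back-substitute:
1 = 9 − 4·2
1 = −4·29 + 13·9
1 = 13·125 − 56·29
1 = −56·529 + 237·125
1 = 237·12292 − 5507·529
1 = −5507·12821 + 5744·12292
So 12292·5744 ≡ 1 (mod 12821).

5744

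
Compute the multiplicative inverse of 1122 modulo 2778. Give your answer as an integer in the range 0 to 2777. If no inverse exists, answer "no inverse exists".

no inverse exists

Euclidean algorithm on 2778, 1122:
2778 = 2·1122 + 534
1122 = 2·534 + 54
534 = 9·54 + 48
54 = 1·48 + 6
48 = 8·6 + 0
gcd(1122, 2778) = 6 ≠ 1, so 1122 has no multiplicative inverse modulo 2778.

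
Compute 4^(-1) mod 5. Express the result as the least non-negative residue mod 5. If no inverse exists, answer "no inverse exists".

Extended Euclidean algorithm:
5 = 1×4 + 1
4 = 4×1 + 0
The gcd is 1. Working backward:
1 = 5 − 4
So 4·(-1) ≡ 1 (mod 5), and -1 ≡ 4 (mod 5).

4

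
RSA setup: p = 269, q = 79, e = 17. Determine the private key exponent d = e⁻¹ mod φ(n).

3689

φ(n) = (p−1)(q−1) = 268·78 = 20904.
Need d with 17·d ≡ 1 (mod 20904). Apply the extended Euclidean algorithm:
20904 = 1229·17 + 11
17 = 1·11 + 6
11 = 1·6 + 5
6 = 1·5 + 1
5 = 5·1 + 0
Back-substitute:
1 = 6 − 5
1 = −11 + 2·6
1 = 2·17 − 3·11
1 = −3·20904 + 3689·17
So 17·3689 ≡ 1 (mod 20904), hence d = 3689.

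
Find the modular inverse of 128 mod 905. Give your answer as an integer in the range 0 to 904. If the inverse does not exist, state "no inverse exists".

502

Apply the Euclidean algorithm to 905 and 128:
905 = 7*128 + 9
128 = 14*9 + 2
9 = 4*2 + 1
2 = 2*1 + 0
Since gcd(128, 905) = 1, back-substitute to write 1 as a combination:
1 = 9 − 4·2
1 = −4·128 + 57·9
1 = 57·905 − 403·128
Hence 128⁻¹ ≡ -403 ≡ 502 (mod 905).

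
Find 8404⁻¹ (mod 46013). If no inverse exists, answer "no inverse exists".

Compute gcd(8404, 46013):
46013 = 5*8404 + 3993
8404 = 2*3993 + 418
3993 = 9*418 + 231
418 = 1*231 + 187
231 = 1*187 + 44
187 = 4*44 + 11
44 = 4*11 + 0
The gcd is 11, not 1, hence no inverse exists.

no inverse exists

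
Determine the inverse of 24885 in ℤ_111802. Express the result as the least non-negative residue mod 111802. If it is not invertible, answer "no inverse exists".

gcd(111802, 24885) by repeated division:
111802 = 4×24885 + 12262
24885 = 2×12262 + 361
12262 = 33×361 + 349
361 = 1×349 + 12
349 = 29×12 + 1
12 = 12×1 + 0
gcd = 1, so the inverse exists. Back-substitute:
1 = 349 − 29·12
1 = −29·361 + 30·349
1 = 30·12262 − 1019·361
1 = −1019·24885 + 2068·12262
1 = 2068·111802 − 9291·24885
So 24885·(-9291) ≡ 1 (mod 111802), and -9291 ≡ 102511 (mod 111802).

102511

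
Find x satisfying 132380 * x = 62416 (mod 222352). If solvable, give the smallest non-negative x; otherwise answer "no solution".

43280

First find gcd(132380, 222352):
222352 = 1·132380 + 89972
132380 = 1·89972 + 42408
89972 = 2·42408 + 5156
42408 = 8·5156 + 1160
5156 = 4·1160 + 516
1160 = 2·516 + 128
516 = 4·128 + 4
128 = 32·4 + 0
gcd = 4 and 4 | 62416, so solutions exist. Divide through by 4: 33095x ≡ 15604 (mod 55588).
Now find 33095⁻¹ mod 55588:
55588 = 1·33095 + 22493
33095 = 1·22493 + 10602
22493 = 2·10602 + 1289
10602 = 8·1289 + 290
1289 = 4·290 + 129
290 = 2·129 + 32
129 = 4·32 + 1
32 = 32·1 + 0
Back-substitute:
1 = 129 − 4·32
1 = −4·290 + 9·129
1 = 9·1289 − 40·290
1 = −40·10602 + 329·1289
1 = 329·22493 − 698·10602
1 = −698·33095 + 1027·22493
1 = 1027·55588 − 1725·33095
So 33095·(-1725) ≡ 1 (mod 55588), i.e. 33095⁻¹ ≡ 53863.
Then x ≡ 53863·15604 ≡ 43280 (mod 55588); the smallest non-negative solution is x = 43280.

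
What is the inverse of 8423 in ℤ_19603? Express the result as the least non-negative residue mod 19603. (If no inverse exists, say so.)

15863

Apply the Euclidean algorithm to 19603 and 8423:
19603 = 2×8423 + 2757
8423 = 3×2757 + 152
2757 = 18×152 + 21
152 = 7×21 + 5
21 = 4×5 + 1
5 = 5×1 + 0
Since gcd(8423, 19603) = 1, back-substitute to write 1 as a combination:
1 = 21 − 4·5
1 = −4·152 + 29·21
1 = 29·2757 − 526·152
1 = −526·8423 + 1607·2757
1 = 1607·19603 − 3740·8423
Hence 8423⁻¹ ≡ -3740 ≡ 15863 (mod 19603).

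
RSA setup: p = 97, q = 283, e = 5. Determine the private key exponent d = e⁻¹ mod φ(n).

10829

φ(n) = (p−1)(q−1) = 96·282 = 27072.
Need d with 5·d ≡ 1 (mod 27072). Apply the extended Euclidean algorithm:
27072 = 5414×5 + 2
5 = 2×2 + 1
2 = 2×1 + 0
Back-substitute:
1 = 5 − 2·2
1 = −2·27072 + 10829·5
So 5·10829 ≡ 1 (mod 27072), hence d = 10829.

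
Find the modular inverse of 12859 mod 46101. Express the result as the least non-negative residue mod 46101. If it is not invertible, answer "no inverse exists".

no inverse exists

Compute gcd(12859, 46101):
46101 = 3·12859 + 7524
12859 = 1·7524 + 5335
7524 = 1·5335 + 2189
5335 = 2·2189 + 957
2189 = 2·957 + 275
957 = 3·275 + 132
275 = 2·132 + 11
132 = 12·11 + 0
Since gcd = 11 > 1, 12859 is not a unit mod 46101.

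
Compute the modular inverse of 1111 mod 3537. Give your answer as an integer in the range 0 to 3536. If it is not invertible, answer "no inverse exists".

2410

Extended Euclidean algorithm:
3537 = 3×1111 + 204
1111 = 5×204 + 91
204 = 2×91 + 22
91 = 4×22 + 3
22 = 7×3 + 1
3 = 3×1 + 0
gcd = 1, so the inverse exists. Back-substitute:
1 = 22 − 7·3
1 = −7·91 + 29·22
1 = 29·204 − 65·91
1 = −65·1111 + 354·204
1 = 354·3537 − 1127·1111
So 1111·(-1127) ≡ 1 (mod 3537), and -1127 ≡ 2410 (mod 3537).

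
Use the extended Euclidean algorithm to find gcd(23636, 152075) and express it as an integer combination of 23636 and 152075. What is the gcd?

1

Repeated division:
152075 = 6*23636 + 10259
23636 = 2*10259 + 3118
10259 = 3*3118 + 905
3118 = 3*905 + 403
905 = 2*403 + 99
403 = 4*99 + 7
99 = 14*7 + 1
7 = 7*1 + 0
gcd(23636, 152075) = 1.
Express as a combination:
1 = 99 − 14·7
1 = −14·403 + 57·99
1 = 57·905 − 128·403
1 = −128·3118 + 441·905
1 = 441·10259 − 1451·3118
1 = −1451·23636 + 3343·10259
1 = 3343·152075 − 21509·23636
So 1 = (3343)·152075 + (-21509)·23636.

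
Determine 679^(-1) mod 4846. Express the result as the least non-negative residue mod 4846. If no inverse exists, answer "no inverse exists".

Run Euclid on (4846, 679):
4846 = 7*679 + 93
679 = 7*93 + 28
93 = 3*28 + 9
28 = 3*9 + 1
9 = 9*1 + 0
Since gcd(679, 4846) = 1, back-substitute to write 1 as a combination:
1 = 28 − 3·9
1 = −3·93 + 10·28
1 = 10·679 − 73·93
1 = −73·4846 + 521·679
So 679·521 ≡ 1 (mod 4846).

521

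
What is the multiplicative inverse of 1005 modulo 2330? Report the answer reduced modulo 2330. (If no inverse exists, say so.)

no inverse exists

Compute gcd(1005, 2330):
2330 = 2·1005 + 320
1005 = 3·320 + 45
320 = 7·45 + 5
45 = 9·5 + 0
Since gcd = 5 > 1, 1005 is not a unit mod 2330.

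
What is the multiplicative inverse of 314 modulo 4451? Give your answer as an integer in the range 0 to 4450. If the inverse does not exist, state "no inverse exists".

Run Euclid on (4451, 314):
4451 = 14×314 + 55
314 = 5×55 + 39
55 = 1×39 + 16
39 = 2×16 + 7
16 = 2×7 + 2
7 = 3×2 + 1
2 = 2×1 + 0
The gcd is 1. Working backward:
1 = 7 − 3·2
1 = −3·16 + 7·7
1 = 7·39 − 17·16
1 = −17·55 + 24·39
1 = 24·314 − 137·55
1 = −137·4451 + 1942·314
So 314·1942 ≡ 1 (mod 4451).

1942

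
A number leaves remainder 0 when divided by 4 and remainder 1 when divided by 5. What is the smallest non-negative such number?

16

Write x = 0 + 4·k. Then 4·k ≡ 1 − 0 ≡ 1 (mod 5).
Need 4⁻¹ mod 5. Extended Euclid on (5, 4):
5 = 1×4 + 1
4 = 4×1 + 0
Back-substitute:
1 = 5 − 4
4⁻¹ ≡ 4 (mod 5), so k ≡ 4·1 ≡ 4 (mod 5).
x = 0 + 4·4 = 16.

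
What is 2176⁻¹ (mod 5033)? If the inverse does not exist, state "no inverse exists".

Run Euclid on (5033, 2176):
5033 = 2*2176 + 681
2176 = 3*681 + 133
681 = 5*133 + 16
133 = 8*16 + 5
16 = 3*5 + 1
5 = 5*1 + 0
The gcd is 1. Working backward:
1 = 16 − 3·5
1 = −3·133 + 25·16
1 = 25·681 − 128·133
1 = −128·2176 + 409·681
1 = 409·5033 − 946·2176
So 2176·(-946) ≡ 1 (mod 5033), and -946 ≡ 4087 (mod 5033).

4087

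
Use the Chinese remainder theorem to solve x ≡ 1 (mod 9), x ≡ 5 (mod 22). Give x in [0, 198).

Write x = 1 + 9·k. Then 9·k ≡ 5 − 1 ≡ 4 (mod 22).
Need 9⁻¹ mod 22. Extended Euclid on (22, 9):
22 = 2*9 + 4
9 = 2*4 + 1
4 = 4*1 + 0
Back-substitute:
1 = 9 − 2·4
1 = −2·22 + 5·9
9⁻¹ ≡ 5 (mod 22), so k ≡ 5·4 ≡ 20 (mod 22).
x = 1 + 9·20 = 181.

181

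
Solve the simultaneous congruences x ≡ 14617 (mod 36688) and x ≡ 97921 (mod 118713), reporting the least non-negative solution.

Write x = 14617 + 36688·k. Then 36688·k ≡ 97921 − 14617 ≡ 83304 (mod 118713).
Need 36688⁻¹ mod 118713. Extended Euclid on (118713, 36688):
118713 = 3×36688 + 8649
36688 = 4×8649 + 2092
8649 = 4×2092 + 281
2092 = 7×281 + 125
281 = 2×125 + 31
125 = 4×31 + 1
31 = 31×1 + 0
Back-substitute:
1 = 125 − 4·31
1 = −4·281 + 9·125
1 = 9·2092 − 67·281
1 = −67·8649 + 277·2092
1 = 277·36688 − 1175·8649
1 = −1175·118713 + 3802·36688
36688⁻¹ ≡ 3802 (mod 118713), so k ≡ 3802·83304 ≡ 114237 (mod 118713).
x = 14617 + 36688·114237 = 4191141673.

4191141673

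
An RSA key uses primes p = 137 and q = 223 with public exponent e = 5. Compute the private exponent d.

12077

φ(n) = (p−1)(q−1) = 136·222 = 30192.
Need d with 5·d ≡ 1 (mod 30192). Apply the extended Euclidean algorithm:
30192 = 6038·5 + 2
5 = 2·2 + 1
2 = 2·1 + 0
Back-substitute:
1 = 5 − 2·2
1 = −2·30192 + 12077·5
So 5·12077 ≡ 1 (mod 30192), hence d = 12077.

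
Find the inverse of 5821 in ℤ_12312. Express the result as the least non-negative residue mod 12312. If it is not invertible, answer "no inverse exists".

Extended Euclidean algorithm:
12312 = 2·5821 + 670
5821 = 8·670 + 461
670 = 1·461 + 209
461 = 2·209 + 43
209 = 4·43 + 37
43 = 1·37 + 6
37 = 6·6 + 1
6 = 6·1 + 0
The gcd is 1. Working backward:
1 = 37 − 6·6
1 = −6·43 + 7·37
1 = 7·209 − 34·43
1 = −34·461 + 75·209
1 = 75·670 − 109·461
1 = −109·5821 + 947·670
1 = 947·12312 − 2003·5821
So 5821·(-2003) ≡ 1 (mod 12312), and -2003 ≡ 10309 (mod 12312).

10309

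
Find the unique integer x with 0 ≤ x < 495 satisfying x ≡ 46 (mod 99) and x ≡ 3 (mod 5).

Write x = 46 + 99·k. Then 99·k ≡ 3 − 46 ≡ 2 (mod 5).
Need 99⁻¹ mod 5. Extended Euclid on (5, 4):
5 = 1*4 + 1
4 = 4*1 + 0
Back-substitute:
1 = 5 − 4
99⁻¹ ≡ 4 (mod 5), so k ≡ 4·2 ≡ 3 (mod 5).
x = 46 + 99·3 = 343.

343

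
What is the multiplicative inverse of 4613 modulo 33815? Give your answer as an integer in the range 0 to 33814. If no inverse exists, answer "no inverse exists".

28867

Run Euclid on (33815, 4613):
33815 = 7×4613 + 1524
4613 = 3×1524 + 41
1524 = 37×41 + 7
41 = 5×7 + 6
7 = 1×6 + 1
6 = 6×1 + 0
Since gcd(4613, 33815) = 1, back-substitute to write 1 as a combination:
1 = 7 − 6
1 = −41 + 6·7
1 = 6·1524 − 223·41
1 = −223·4613 + 675·1524
1 = 675·33815 − 4948·4613
So 4613·(-4948) ≡ 1 (mod 33815), and -4948 ≡ 28867 (mod 33815).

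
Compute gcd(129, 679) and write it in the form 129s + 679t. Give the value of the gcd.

Apply Euclid's algorithm to 679 and 129:
679 = 5×129 + 34
129 = 3×34 + 27
34 = 1×27 + 7
27 = 3×7 + 6
7 = 1×6 + 1
6 = 6×1 + 0
gcd(129, 679) = 1.
Working backward:
1 = 7 − 6
1 = −27 + 4·7
1 = 4·34 − 5·27
1 = −5·129 + 19·34
1 = 19·679 − 100·129
So 1 = (19)·679 + (-100)·129.

1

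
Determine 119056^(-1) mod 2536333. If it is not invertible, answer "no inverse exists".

gcd(2536333, 119056) by repeated division:
2536333 = 21·119056 + 36157
119056 = 3·36157 + 10585
36157 = 3·10585 + 4402
10585 = 2·4402 + 1781
4402 = 2·1781 + 840
1781 = 2·840 + 101
840 = 8·101 + 32
101 = 3·32 + 5
32 = 6·5 + 2
5 = 2·2 + 1
2 = 2·1 + 0
gcd = 1, so the inverse exists. Back-substitute:
1 = 5 − 2·2
1 = −2·32 + 13·5
1 = 13·101 − 41·32
1 = −41·840 + 341·101
1 = 341·1781 − 723·840
1 = −723·4402 + 1787·1781
1 = 1787·10585 − 4297·4402
1 = −4297·36157 + 14678·10585
1 = 14678·119056 − 48331·36157
1 = −48331·2536333 + 1029629·119056
So 119056·1029629 ≡ 1 (mod 2536333).

1029629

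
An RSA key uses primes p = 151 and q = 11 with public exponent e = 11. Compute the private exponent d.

φ(n) = (p−1)(q−1) = 150·10 = 1500.
Need d with 11·d ≡ 1 (mod 1500). Apply the extended Euclidean algorithm:
1500 = 136·11 + 4
11 = 2·4 + 3
4 = 1·3 + 1
3 = 3·1 + 0
Back-substitute:
1 = 4 − 3
1 = −11 + 3·4
1 = 3·1500 − 409·11
So 11·(-409) ≡ 1 (mod 1500), hence d ≡ -409 ≡ 1091 (mod 1500).

1091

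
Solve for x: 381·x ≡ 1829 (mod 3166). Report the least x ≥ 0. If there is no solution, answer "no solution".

1459

First find gcd(381, 3166):
3166 = 8×381 + 118
381 = 3×118 + 27
118 = 4×27 + 10
27 = 2×10 + 7
10 = 1×7 + 3
7 = 2×3 + 1
3 = 3×1 + 0
gcd = 1, so a unique solution mod 3166 exists.
Back-substitute for the Bézout coefficients:
1 = 7 − 2·3
1 = −2·10 + 3·7
1 = 3·27 − 8·10
1 = −8·118 + 35·27
1 = 35·381 − 113·118
1 = −113·3166 + 939·381
So 381·(939) ≡ 1 (mod 3166), giving 381⁻¹ ≡ 939.
x ≡ 381⁻¹·1829 ≡ 939·1829 ≡ 1459 (mod 3166).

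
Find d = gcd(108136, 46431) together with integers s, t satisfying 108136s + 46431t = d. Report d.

Euclidean algorithm:
108136 = 2·46431 + 15274
46431 = 3·15274 + 609
15274 = 25·609 + 49
609 = 12·49 + 21
49 = 2·21 + 7
21 = 3·7 + 0
gcd(108136, 46431) = 7.
Express as a combination:
7 = 49 − 2·21
7 = −2·609 + 25·49
7 = 25·15274 − 627·609
7 = −627·46431 + 1906·15274
7 = 1906·108136 − 4439·46431
So 7 = (1906)·108136 + (-4439)·46431.

7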